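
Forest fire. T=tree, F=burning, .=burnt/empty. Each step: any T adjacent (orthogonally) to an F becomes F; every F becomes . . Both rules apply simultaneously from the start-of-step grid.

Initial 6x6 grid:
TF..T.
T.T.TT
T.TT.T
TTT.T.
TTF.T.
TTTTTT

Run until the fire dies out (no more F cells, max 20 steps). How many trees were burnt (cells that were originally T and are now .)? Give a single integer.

Step 1: +4 fires, +2 burnt (F count now 4)
Step 2: +6 fires, +4 burnt (F count now 6)
Step 3: +6 fires, +6 burnt (F count now 6)
Step 4: +2 fires, +6 burnt (F count now 2)
Step 5: +1 fires, +2 burnt (F count now 1)
Step 6: +0 fires, +1 burnt (F count now 0)
Fire out after step 6
Initially T: 23, now '.': 32
Total burnt (originally-T cells now '.'): 19

Answer: 19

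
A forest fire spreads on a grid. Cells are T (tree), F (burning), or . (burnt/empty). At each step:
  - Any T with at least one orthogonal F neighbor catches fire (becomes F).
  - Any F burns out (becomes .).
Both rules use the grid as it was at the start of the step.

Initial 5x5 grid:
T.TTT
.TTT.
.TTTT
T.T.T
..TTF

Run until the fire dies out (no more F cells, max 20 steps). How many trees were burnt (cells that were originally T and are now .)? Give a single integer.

Answer: 14

Derivation:
Step 1: +2 fires, +1 burnt (F count now 2)
Step 2: +2 fires, +2 burnt (F count now 2)
Step 3: +2 fires, +2 burnt (F count now 2)
Step 4: +2 fires, +2 burnt (F count now 2)
Step 5: +3 fires, +2 burnt (F count now 3)
Step 6: +3 fires, +3 burnt (F count now 3)
Step 7: +0 fires, +3 burnt (F count now 0)
Fire out after step 7
Initially T: 16, now '.': 23
Total burnt (originally-T cells now '.'): 14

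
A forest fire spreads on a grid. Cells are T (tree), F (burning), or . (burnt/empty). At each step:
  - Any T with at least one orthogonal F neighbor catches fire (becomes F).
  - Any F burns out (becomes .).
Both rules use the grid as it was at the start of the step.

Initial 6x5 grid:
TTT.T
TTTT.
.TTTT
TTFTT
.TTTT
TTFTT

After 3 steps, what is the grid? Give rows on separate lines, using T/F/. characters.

Step 1: 6 trees catch fire, 2 burn out
  TTT.T
  TTTT.
  .TFTT
  TF.FT
  .TFTT
  TF.FT
Step 2: 9 trees catch fire, 6 burn out
  TTT.T
  TTFT.
  .F.FT
  F...F
  .F.FT
  F...F
Step 3: 5 trees catch fire, 9 burn out
  TTF.T
  TF.F.
  ....F
  .....
  ....F
  .....

TTF.T
TF.F.
....F
.....
....F
.....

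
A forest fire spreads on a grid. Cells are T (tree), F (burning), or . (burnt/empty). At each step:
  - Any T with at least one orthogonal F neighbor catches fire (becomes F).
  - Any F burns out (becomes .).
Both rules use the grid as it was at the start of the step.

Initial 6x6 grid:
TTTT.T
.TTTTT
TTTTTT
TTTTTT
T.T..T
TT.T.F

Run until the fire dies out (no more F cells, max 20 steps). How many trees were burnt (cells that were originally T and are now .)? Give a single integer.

Answer: 27

Derivation:
Step 1: +1 fires, +1 burnt (F count now 1)
Step 2: +1 fires, +1 burnt (F count now 1)
Step 3: +2 fires, +1 burnt (F count now 2)
Step 4: +3 fires, +2 burnt (F count now 3)
Step 5: +4 fires, +3 burnt (F count now 4)
Step 6: +4 fires, +4 burnt (F count now 4)
Step 7: +4 fires, +4 burnt (F count now 4)
Step 8: +4 fires, +4 burnt (F count now 4)
Step 9: +2 fires, +4 burnt (F count now 2)
Step 10: +2 fires, +2 burnt (F count now 2)
Step 11: +0 fires, +2 burnt (F count now 0)
Fire out after step 11
Initially T: 28, now '.': 35
Total burnt (originally-T cells now '.'): 27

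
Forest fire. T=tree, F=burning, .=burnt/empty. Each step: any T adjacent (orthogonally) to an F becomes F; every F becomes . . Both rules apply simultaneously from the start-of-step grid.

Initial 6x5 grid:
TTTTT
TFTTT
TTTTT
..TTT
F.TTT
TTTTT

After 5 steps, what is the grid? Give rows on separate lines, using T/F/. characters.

Step 1: 5 trees catch fire, 2 burn out
  TFTTT
  F.FTT
  TFTTT
  ..TTT
  ..TTT
  FTTTT
Step 2: 6 trees catch fire, 5 burn out
  F.FTT
  ...FT
  F.FTT
  ..TTT
  ..TTT
  .FTTT
Step 3: 5 trees catch fire, 6 burn out
  ...FT
  ....F
  ...FT
  ..FTT
  ..TTT
  ..FTT
Step 4: 5 trees catch fire, 5 burn out
  ....F
  .....
  ....F
  ...FT
  ..FTT
  ...FT
Step 5: 3 trees catch fire, 5 burn out
  .....
  .....
  .....
  ....F
  ...FT
  ....F

.....
.....
.....
....F
...FT
....F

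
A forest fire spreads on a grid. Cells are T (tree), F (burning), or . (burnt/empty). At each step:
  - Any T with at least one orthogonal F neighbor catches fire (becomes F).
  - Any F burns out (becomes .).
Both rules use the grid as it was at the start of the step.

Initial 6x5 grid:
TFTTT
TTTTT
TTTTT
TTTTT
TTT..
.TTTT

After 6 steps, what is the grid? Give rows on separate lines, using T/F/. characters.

Step 1: 3 trees catch fire, 1 burn out
  F.FTT
  TFTTT
  TTTTT
  TTTTT
  TTT..
  .TTTT
Step 2: 4 trees catch fire, 3 burn out
  ...FT
  F.FTT
  TFTTT
  TTTTT
  TTT..
  .TTTT
Step 3: 5 trees catch fire, 4 burn out
  ....F
  ...FT
  F.FTT
  TFTTT
  TTT..
  .TTTT
Step 4: 5 trees catch fire, 5 burn out
  .....
  ....F
  ...FT
  F.FTT
  TFT..
  .TTTT
Step 5: 5 trees catch fire, 5 burn out
  .....
  .....
  ....F
  ...FT
  F.F..
  .FTTT
Step 6: 2 trees catch fire, 5 burn out
  .....
  .....
  .....
  ....F
  .....
  ..FTT

.....
.....
.....
....F
.....
..FTT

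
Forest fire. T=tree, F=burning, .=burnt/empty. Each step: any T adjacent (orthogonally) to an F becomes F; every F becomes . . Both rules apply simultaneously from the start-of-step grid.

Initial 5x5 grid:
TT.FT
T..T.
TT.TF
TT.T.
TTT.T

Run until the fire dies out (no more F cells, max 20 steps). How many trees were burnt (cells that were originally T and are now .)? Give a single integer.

Step 1: +3 fires, +2 burnt (F count now 3)
Step 2: +1 fires, +3 burnt (F count now 1)
Step 3: +0 fires, +1 burnt (F count now 0)
Fire out after step 3
Initially T: 15, now '.': 14
Total burnt (originally-T cells now '.'): 4

Answer: 4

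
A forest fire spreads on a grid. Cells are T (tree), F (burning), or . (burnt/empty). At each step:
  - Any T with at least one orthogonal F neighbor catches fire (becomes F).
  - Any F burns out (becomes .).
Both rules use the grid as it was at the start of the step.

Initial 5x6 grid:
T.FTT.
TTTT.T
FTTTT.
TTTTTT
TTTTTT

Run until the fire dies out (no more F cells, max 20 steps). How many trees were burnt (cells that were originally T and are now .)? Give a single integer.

Step 1: +5 fires, +2 burnt (F count now 5)
Step 2: +7 fires, +5 burnt (F count now 7)
Step 3: +3 fires, +7 burnt (F count now 3)
Step 4: +3 fires, +3 burnt (F count now 3)
Step 5: +2 fires, +3 burnt (F count now 2)
Step 6: +2 fires, +2 burnt (F count now 2)
Step 7: +1 fires, +2 burnt (F count now 1)
Step 8: +0 fires, +1 burnt (F count now 0)
Fire out after step 8
Initially T: 24, now '.': 29
Total burnt (originally-T cells now '.'): 23

Answer: 23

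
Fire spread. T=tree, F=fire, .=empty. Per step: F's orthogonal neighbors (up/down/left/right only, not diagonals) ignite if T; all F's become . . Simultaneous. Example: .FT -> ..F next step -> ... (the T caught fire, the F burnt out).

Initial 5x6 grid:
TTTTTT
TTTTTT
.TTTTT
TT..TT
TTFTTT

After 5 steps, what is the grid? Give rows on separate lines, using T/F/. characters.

Step 1: 2 trees catch fire, 1 burn out
  TTTTTT
  TTTTTT
  .TTTTT
  TT..TT
  TF.FTT
Step 2: 3 trees catch fire, 2 burn out
  TTTTTT
  TTTTTT
  .TTTTT
  TF..TT
  F...FT
Step 3: 4 trees catch fire, 3 burn out
  TTTTTT
  TTTTTT
  .FTTTT
  F...FT
  .....F
Step 4: 4 trees catch fire, 4 burn out
  TTTTTT
  TFTTTT
  ..FTFT
  .....F
  ......
Step 5: 6 trees catch fire, 4 burn out
  TFTTTT
  F.FTFT
  ...F.F
  ......
  ......

TFTTTT
F.FTFT
...F.F
......
......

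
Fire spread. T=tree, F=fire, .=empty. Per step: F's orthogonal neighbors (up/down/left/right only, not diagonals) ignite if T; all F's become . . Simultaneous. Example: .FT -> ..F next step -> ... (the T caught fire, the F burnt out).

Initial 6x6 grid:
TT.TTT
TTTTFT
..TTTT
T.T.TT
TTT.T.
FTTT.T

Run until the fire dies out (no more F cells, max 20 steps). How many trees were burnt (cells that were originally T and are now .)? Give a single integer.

Step 1: +6 fires, +2 burnt (F count now 6)
Step 2: +9 fires, +6 burnt (F count now 9)
Step 3: +6 fires, +9 burnt (F count now 6)
Step 4: +3 fires, +6 burnt (F count now 3)
Step 5: +1 fires, +3 burnt (F count now 1)
Step 6: +0 fires, +1 burnt (F count now 0)
Fire out after step 6
Initially T: 26, now '.': 35
Total burnt (originally-T cells now '.'): 25

Answer: 25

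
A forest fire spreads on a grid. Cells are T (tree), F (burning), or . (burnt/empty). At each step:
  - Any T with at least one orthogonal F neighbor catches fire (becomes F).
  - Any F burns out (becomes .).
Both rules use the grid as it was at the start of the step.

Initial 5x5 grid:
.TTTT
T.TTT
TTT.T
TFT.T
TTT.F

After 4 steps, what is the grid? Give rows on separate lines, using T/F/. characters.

Step 1: 5 trees catch fire, 2 burn out
  .TTTT
  T.TTT
  TFT.T
  F.F.F
  TFT..
Step 2: 5 trees catch fire, 5 burn out
  .TTTT
  T.TTT
  F.F.F
  .....
  F.F..
Step 3: 3 trees catch fire, 5 burn out
  .TTTT
  F.FTF
  .....
  .....
  .....
Step 4: 3 trees catch fire, 3 burn out
  .TFTF
  ...F.
  .....
  .....
  .....

.TFTF
...F.
.....
.....
.....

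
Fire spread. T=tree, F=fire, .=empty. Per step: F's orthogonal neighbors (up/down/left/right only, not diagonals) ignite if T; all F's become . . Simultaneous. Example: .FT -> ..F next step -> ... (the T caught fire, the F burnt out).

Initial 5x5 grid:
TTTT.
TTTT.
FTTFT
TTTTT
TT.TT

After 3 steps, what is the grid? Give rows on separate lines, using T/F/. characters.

Step 1: 7 trees catch fire, 2 burn out
  TTTT.
  FTTF.
  .FF.F
  FTTFT
  TT.TT
Step 2: 9 trees catch fire, 7 burn out
  FTTF.
  .FF..
  .....
  .FF.F
  FT.FT
Step 3: 4 trees catch fire, 9 burn out
  .FF..
  .....
  .....
  .....
  .F..F

.FF..
.....
.....
.....
.F..F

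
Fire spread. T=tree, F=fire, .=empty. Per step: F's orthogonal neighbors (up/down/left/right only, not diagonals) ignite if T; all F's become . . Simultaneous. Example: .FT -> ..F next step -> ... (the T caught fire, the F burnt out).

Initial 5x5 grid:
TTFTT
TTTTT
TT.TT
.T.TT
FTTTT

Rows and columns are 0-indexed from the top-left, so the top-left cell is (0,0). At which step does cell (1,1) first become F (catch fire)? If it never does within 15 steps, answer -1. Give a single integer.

Step 1: cell (1,1)='T' (+4 fires, +2 burnt)
Step 2: cell (1,1)='F' (+6 fires, +4 burnt)
  -> target ignites at step 2
Step 3: cell (1,1)='.' (+5 fires, +6 burnt)
Step 4: cell (1,1)='.' (+4 fires, +5 burnt)
Step 5: cell (1,1)='.' (+1 fires, +4 burnt)
Step 6: cell (1,1)='.' (+0 fires, +1 burnt)
  fire out at step 6

2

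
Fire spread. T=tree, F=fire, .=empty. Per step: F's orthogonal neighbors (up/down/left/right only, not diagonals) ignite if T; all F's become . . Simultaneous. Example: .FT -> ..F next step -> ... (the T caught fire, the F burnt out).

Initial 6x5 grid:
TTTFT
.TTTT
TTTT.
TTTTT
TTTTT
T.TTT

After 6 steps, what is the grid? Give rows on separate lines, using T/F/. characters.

Step 1: 3 trees catch fire, 1 burn out
  TTF.F
  .TTFT
  TTTT.
  TTTTT
  TTTTT
  T.TTT
Step 2: 4 trees catch fire, 3 burn out
  TF...
  .TF.F
  TTTF.
  TTTTT
  TTTTT
  T.TTT
Step 3: 4 trees catch fire, 4 burn out
  F....
  .F...
  TTF..
  TTTFT
  TTTTT
  T.TTT
Step 4: 4 trees catch fire, 4 burn out
  .....
  .....
  TF...
  TTF.F
  TTTFT
  T.TTT
Step 5: 5 trees catch fire, 4 burn out
  .....
  .....
  F....
  TF...
  TTF.F
  T.TFT
Step 6: 4 trees catch fire, 5 burn out
  .....
  .....
  .....
  F....
  TF...
  T.F.F

.....
.....
.....
F....
TF...
T.F.F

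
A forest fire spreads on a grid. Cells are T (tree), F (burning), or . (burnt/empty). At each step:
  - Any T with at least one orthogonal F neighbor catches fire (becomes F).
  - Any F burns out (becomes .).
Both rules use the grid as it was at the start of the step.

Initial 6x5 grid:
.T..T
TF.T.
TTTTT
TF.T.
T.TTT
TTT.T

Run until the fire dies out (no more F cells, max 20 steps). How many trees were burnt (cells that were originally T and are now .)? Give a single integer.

Answer: 18

Derivation:
Step 1: +4 fires, +2 burnt (F count now 4)
Step 2: +3 fires, +4 burnt (F count now 3)
Step 3: +2 fires, +3 burnt (F count now 2)
Step 4: +4 fires, +2 burnt (F count now 4)
Step 5: +2 fires, +4 burnt (F count now 2)
Step 6: +2 fires, +2 burnt (F count now 2)
Step 7: +1 fires, +2 burnt (F count now 1)
Step 8: +0 fires, +1 burnt (F count now 0)
Fire out after step 8
Initially T: 19, now '.': 29
Total burnt (originally-T cells now '.'): 18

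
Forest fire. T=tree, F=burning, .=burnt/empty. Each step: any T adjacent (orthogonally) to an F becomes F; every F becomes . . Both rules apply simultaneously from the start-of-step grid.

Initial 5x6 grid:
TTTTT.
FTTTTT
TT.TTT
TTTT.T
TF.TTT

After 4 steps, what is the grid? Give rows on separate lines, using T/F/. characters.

Step 1: 5 trees catch fire, 2 burn out
  FTTTT.
  .FTTTT
  FT.TTT
  TFTT.T
  F..TTT
Step 2: 5 trees catch fire, 5 burn out
  .FTTT.
  ..FTTT
  .F.TTT
  F.FT.T
  ...TTT
Step 3: 3 trees catch fire, 5 burn out
  ..FTT.
  ...FTT
  ...TTT
  ...F.T
  ...TTT
Step 4: 4 trees catch fire, 3 burn out
  ...FT.
  ....FT
  ...FTT
  .....T
  ...FTT

...FT.
....FT
...FTT
.....T
...FTT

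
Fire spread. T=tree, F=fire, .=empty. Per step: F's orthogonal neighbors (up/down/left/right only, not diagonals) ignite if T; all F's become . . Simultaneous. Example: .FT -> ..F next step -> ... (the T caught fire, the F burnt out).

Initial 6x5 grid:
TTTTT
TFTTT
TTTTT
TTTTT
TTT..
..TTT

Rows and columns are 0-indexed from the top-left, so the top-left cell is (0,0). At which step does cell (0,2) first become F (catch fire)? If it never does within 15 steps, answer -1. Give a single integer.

Step 1: cell (0,2)='T' (+4 fires, +1 burnt)
Step 2: cell (0,2)='F' (+6 fires, +4 burnt)
  -> target ignites at step 2
Step 3: cell (0,2)='.' (+6 fires, +6 burnt)
Step 4: cell (0,2)='.' (+5 fires, +6 burnt)
Step 5: cell (0,2)='.' (+2 fires, +5 burnt)
Step 6: cell (0,2)='.' (+1 fires, +2 burnt)
Step 7: cell (0,2)='.' (+1 fires, +1 burnt)
Step 8: cell (0,2)='.' (+0 fires, +1 burnt)
  fire out at step 8

2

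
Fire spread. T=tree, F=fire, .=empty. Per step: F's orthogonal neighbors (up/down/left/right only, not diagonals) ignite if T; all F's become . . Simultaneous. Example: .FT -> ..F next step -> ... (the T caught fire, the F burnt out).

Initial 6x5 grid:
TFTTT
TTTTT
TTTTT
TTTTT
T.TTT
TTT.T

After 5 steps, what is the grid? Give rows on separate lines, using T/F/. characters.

Step 1: 3 trees catch fire, 1 burn out
  F.FTT
  TFTTT
  TTTTT
  TTTTT
  T.TTT
  TTT.T
Step 2: 4 trees catch fire, 3 burn out
  ...FT
  F.FTT
  TFTTT
  TTTTT
  T.TTT
  TTT.T
Step 3: 5 trees catch fire, 4 burn out
  ....F
  ...FT
  F.FTT
  TFTTT
  T.TTT
  TTT.T
Step 4: 4 trees catch fire, 5 burn out
  .....
  ....F
  ...FT
  F.FTT
  T.TTT
  TTT.T
Step 5: 4 trees catch fire, 4 burn out
  .....
  .....
  ....F
  ...FT
  F.FTT
  TTT.T

.....
.....
....F
...FT
F.FTT
TTT.T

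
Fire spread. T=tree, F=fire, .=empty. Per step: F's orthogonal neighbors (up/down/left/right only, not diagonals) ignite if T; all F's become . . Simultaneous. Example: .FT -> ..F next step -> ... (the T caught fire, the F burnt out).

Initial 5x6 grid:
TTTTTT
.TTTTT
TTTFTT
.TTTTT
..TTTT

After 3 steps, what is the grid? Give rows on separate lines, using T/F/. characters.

Step 1: 4 trees catch fire, 1 burn out
  TTTTTT
  .TTFTT
  TTF.FT
  .TTFTT
  ..TTTT
Step 2: 8 trees catch fire, 4 burn out
  TTTFTT
  .TF.FT
  TF...F
  .TF.FT
  ..TFTT
Step 3: 9 trees catch fire, 8 burn out
  TTF.FT
  .F...F
  F.....
  .F...F
  ..F.FT

TTF.FT
.F...F
F.....
.F...F
..F.FT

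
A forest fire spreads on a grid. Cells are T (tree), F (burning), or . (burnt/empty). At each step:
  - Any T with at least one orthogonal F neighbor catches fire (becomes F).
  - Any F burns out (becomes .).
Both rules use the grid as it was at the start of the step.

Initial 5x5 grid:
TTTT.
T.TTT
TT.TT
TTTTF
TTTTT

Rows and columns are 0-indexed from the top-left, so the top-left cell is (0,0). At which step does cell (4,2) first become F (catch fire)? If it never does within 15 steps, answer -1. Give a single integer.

Step 1: cell (4,2)='T' (+3 fires, +1 burnt)
Step 2: cell (4,2)='T' (+4 fires, +3 burnt)
Step 3: cell (4,2)='F' (+3 fires, +4 burnt)
  -> target ignites at step 3
Step 4: cell (4,2)='.' (+5 fires, +3 burnt)
Step 5: cell (4,2)='.' (+3 fires, +5 burnt)
Step 6: cell (4,2)='.' (+2 fires, +3 burnt)
Step 7: cell (4,2)='.' (+1 fires, +2 burnt)
Step 8: cell (4,2)='.' (+0 fires, +1 burnt)
  fire out at step 8

3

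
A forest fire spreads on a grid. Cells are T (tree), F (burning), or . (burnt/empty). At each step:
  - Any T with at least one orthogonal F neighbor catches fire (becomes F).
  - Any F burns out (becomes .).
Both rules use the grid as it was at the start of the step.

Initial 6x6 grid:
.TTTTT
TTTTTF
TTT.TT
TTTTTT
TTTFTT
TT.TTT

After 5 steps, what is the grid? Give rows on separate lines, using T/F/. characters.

Step 1: 7 trees catch fire, 2 burn out
  .TTTTF
  TTTTF.
  TTT.TF
  TTTFTT
  TTF.FT
  TT.FTT
Step 2: 9 trees catch fire, 7 burn out
  .TTTF.
  TTTF..
  TTT.F.
  TTF.FF
  TF...F
  TT..FT
Step 3: 7 trees catch fire, 9 burn out
  .TTF..
  TTF...
  TTF...
  TF....
  F.....
  TF...F
Step 4: 5 trees catch fire, 7 burn out
  .TF...
  TF....
  TF....
  F.....
  ......
  F.....
Step 5: 3 trees catch fire, 5 burn out
  .F....
  F.....
  F.....
  ......
  ......
  ......

.F....
F.....
F.....
......
......
......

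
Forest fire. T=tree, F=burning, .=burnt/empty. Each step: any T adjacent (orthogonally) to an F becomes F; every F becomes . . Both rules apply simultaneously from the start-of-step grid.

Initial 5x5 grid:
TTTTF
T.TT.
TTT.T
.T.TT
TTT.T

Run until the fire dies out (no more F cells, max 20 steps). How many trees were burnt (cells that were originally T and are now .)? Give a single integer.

Answer: 14

Derivation:
Step 1: +1 fires, +1 burnt (F count now 1)
Step 2: +2 fires, +1 burnt (F count now 2)
Step 3: +2 fires, +2 burnt (F count now 2)
Step 4: +2 fires, +2 burnt (F count now 2)
Step 5: +2 fires, +2 burnt (F count now 2)
Step 6: +2 fires, +2 burnt (F count now 2)
Step 7: +1 fires, +2 burnt (F count now 1)
Step 8: +2 fires, +1 burnt (F count now 2)
Step 9: +0 fires, +2 burnt (F count now 0)
Fire out after step 9
Initially T: 18, now '.': 21
Total burnt (originally-T cells now '.'): 14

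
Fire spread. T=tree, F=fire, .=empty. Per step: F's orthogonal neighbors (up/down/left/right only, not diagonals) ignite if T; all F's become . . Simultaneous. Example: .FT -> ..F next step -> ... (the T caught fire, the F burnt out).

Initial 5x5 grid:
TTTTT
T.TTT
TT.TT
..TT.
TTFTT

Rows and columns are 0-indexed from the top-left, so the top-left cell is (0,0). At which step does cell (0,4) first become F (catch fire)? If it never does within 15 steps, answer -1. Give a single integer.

Step 1: cell (0,4)='T' (+3 fires, +1 burnt)
Step 2: cell (0,4)='T' (+3 fires, +3 burnt)
Step 3: cell (0,4)='T' (+1 fires, +3 burnt)
Step 4: cell (0,4)='T' (+2 fires, +1 burnt)
Step 5: cell (0,4)='T' (+3 fires, +2 burnt)
Step 6: cell (0,4)='F' (+2 fires, +3 burnt)
  -> target ignites at step 6
Step 7: cell (0,4)='.' (+1 fires, +2 burnt)
Step 8: cell (0,4)='.' (+1 fires, +1 burnt)
Step 9: cell (0,4)='.' (+1 fires, +1 burnt)
Step 10: cell (0,4)='.' (+1 fires, +1 burnt)
Step 11: cell (0,4)='.' (+1 fires, +1 burnt)
Step 12: cell (0,4)='.' (+0 fires, +1 burnt)
  fire out at step 12

6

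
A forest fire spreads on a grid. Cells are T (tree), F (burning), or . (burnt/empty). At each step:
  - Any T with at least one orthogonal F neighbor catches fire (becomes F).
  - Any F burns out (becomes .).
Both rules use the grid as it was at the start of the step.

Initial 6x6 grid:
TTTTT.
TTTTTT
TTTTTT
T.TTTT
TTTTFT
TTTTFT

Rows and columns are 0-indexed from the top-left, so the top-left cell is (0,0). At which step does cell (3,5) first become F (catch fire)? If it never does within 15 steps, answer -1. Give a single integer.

Step 1: cell (3,5)='T' (+5 fires, +2 burnt)
Step 2: cell (3,5)='F' (+5 fires, +5 burnt)
  -> target ignites at step 2
Step 3: cell (3,5)='.' (+6 fires, +5 burnt)
Step 4: cell (3,5)='.' (+6 fires, +6 burnt)
Step 5: cell (3,5)='.' (+4 fires, +6 burnt)
Step 6: cell (3,5)='.' (+3 fires, +4 burnt)
Step 7: cell (3,5)='.' (+2 fires, +3 burnt)
Step 8: cell (3,5)='.' (+1 fires, +2 burnt)
Step 9: cell (3,5)='.' (+0 fires, +1 burnt)
  fire out at step 9

2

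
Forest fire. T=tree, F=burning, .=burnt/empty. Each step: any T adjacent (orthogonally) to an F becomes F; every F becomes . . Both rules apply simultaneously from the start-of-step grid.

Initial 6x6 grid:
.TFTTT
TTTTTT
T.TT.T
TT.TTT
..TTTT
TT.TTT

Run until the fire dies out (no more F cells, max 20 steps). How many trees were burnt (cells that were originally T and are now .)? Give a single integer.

Answer: 26

Derivation:
Step 1: +3 fires, +1 burnt (F count now 3)
Step 2: +4 fires, +3 burnt (F count now 4)
Step 3: +4 fires, +4 burnt (F count now 4)
Step 4: +3 fires, +4 burnt (F count now 3)
Step 5: +4 fires, +3 burnt (F count now 4)
Step 6: +5 fires, +4 burnt (F count now 5)
Step 7: +2 fires, +5 burnt (F count now 2)
Step 8: +1 fires, +2 burnt (F count now 1)
Step 9: +0 fires, +1 burnt (F count now 0)
Fire out after step 9
Initially T: 28, now '.': 34
Total burnt (originally-T cells now '.'): 26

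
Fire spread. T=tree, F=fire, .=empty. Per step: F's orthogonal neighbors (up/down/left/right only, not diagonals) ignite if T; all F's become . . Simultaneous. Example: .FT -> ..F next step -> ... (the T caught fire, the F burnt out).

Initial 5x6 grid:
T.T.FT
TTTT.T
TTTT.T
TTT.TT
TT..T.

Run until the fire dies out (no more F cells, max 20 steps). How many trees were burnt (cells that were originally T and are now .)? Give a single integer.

Answer: 6

Derivation:
Step 1: +1 fires, +1 burnt (F count now 1)
Step 2: +1 fires, +1 burnt (F count now 1)
Step 3: +1 fires, +1 burnt (F count now 1)
Step 4: +1 fires, +1 burnt (F count now 1)
Step 5: +1 fires, +1 burnt (F count now 1)
Step 6: +1 fires, +1 burnt (F count now 1)
Step 7: +0 fires, +1 burnt (F count now 0)
Fire out after step 7
Initially T: 21, now '.': 15
Total burnt (originally-T cells now '.'): 6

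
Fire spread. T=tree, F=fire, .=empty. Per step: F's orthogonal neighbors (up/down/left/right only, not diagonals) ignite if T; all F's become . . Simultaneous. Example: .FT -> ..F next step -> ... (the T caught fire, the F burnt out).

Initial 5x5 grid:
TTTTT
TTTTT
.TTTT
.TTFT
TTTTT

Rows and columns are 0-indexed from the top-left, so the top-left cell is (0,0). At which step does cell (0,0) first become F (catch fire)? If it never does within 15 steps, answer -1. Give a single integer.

Step 1: cell (0,0)='T' (+4 fires, +1 burnt)
Step 2: cell (0,0)='T' (+6 fires, +4 burnt)
Step 3: cell (0,0)='T' (+5 fires, +6 burnt)
Step 4: cell (0,0)='T' (+4 fires, +5 burnt)
Step 5: cell (0,0)='T' (+2 fires, +4 burnt)
Step 6: cell (0,0)='F' (+1 fires, +2 burnt)
  -> target ignites at step 6
Step 7: cell (0,0)='.' (+0 fires, +1 burnt)
  fire out at step 7

6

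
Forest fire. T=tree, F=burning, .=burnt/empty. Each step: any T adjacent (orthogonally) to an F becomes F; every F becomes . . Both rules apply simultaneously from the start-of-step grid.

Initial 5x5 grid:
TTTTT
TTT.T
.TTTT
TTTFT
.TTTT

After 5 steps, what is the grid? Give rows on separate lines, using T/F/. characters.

Step 1: 4 trees catch fire, 1 burn out
  TTTTT
  TTT.T
  .TTFT
  TTF.F
  .TTFT
Step 2: 5 trees catch fire, 4 burn out
  TTTTT
  TTT.T
  .TF.F
  TF...
  .TF.F
Step 3: 5 trees catch fire, 5 burn out
  TTTTT
  TTF.F
  .F...
  F....
  .F...
Step 4: 3 trees catch fire, 5 burn out
  TTFTF
  TF...
  .....
  .....
  .....
Step 5: 3 trees catch fire, 3 burn out
  TF.F.
  F....
  .....
  .....
  .....

TF.F.
F....
.....
.....
.....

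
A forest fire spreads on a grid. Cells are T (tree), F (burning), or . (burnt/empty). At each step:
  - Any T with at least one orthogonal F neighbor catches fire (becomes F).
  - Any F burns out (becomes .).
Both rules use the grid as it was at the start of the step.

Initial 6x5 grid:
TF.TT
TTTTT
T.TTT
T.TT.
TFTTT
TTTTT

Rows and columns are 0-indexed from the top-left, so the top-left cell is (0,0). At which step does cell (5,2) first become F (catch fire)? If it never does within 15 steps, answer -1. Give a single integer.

Step 1: cell (5,2)='T' (+5 fires, +2 burnt)
Step 2: cell (5,2)='F' (+7 fires, +5 burnt)
  -> target ignites at step 2
Step 3: cell (5,2)='.' (+6 fires, +7 burnt)
Step 4: cell (5,2)='.' (+4 fires, +6 burnt)
Step 5: cell (5,2)='.' (+2 fires, +4 burnt)
Step 6: cell (5,2)='.' (+0 fires, +2 burnt)
  fire out at step 6

2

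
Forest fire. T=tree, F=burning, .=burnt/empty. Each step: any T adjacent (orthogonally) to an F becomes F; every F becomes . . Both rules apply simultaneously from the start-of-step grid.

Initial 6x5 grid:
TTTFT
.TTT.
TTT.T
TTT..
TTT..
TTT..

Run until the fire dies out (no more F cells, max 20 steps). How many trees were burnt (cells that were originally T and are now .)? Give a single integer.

Step 1: +3 fires, +1 burnt (F count now 3)
Step 2: +2 fires, +3 burnt (F count now 2)
Step 3: +3 fires, +2 burnt (F count now 3)
Step 4: +2 fires, +3 burnt (F count now 2)
Step 5: +3 fires, +2 burnt (F count now 3)
Step 6: +3 fires, +3 burnt (F count now 3)
Step 7: +2 fires, +3 burnt (F count now 2)
Step 8: +1 fires, +2 burnt (F count now 1)
Step 9: +0 fires, +1 burnt (F count now 0)
Fire out after step 9
Initially T: 20, now '.': 29
Total burnt (originally-T cells now '.'): 19

Answer: 19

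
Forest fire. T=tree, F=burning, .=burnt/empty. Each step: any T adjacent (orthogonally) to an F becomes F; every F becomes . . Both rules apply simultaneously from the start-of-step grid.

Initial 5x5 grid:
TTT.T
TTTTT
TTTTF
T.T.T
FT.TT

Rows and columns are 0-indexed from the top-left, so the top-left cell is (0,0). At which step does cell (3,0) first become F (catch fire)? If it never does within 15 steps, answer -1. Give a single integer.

Step 1: cell (3,0)='F' (+5 fires, +2 burnt)
  -> target ignites at step 1
Step 2: cell (3,0)='.' (+5 fires, +5 burnt)
Step 3: cell (3,0)='.' (+5 fires, +5 burnt)
Step 4: cell (3,0)='.' (+3 fires, +5 burnt)
Step 5: cell (3,0)='.' (+1 fires, +3 burnt)
Step 6: cell (3,0)='.' (+0 fires, +1 burnt)
  fire out at step 6

1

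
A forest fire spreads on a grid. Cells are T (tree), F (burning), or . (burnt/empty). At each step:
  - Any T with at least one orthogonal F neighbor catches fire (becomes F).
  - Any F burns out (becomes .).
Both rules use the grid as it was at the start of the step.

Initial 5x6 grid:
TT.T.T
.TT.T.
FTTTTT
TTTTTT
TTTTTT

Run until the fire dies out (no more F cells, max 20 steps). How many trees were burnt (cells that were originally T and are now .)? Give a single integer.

Step 1: +2 fires, +1 burnt (F count now 2)
Step 2: +4 fires, +2 burnt (F count now 4)
Step 3: +5 fires, +4 burnt (F count now 5)
Step 4: +4 fires, +5 burnt (F count now 4)
Step 5: +4 fires, +4 burnt (F count now 4)
Step 6: +2 fires, +4 burnt (F count now 2)
Step 7: +1 fires, +2 burnt (F count now 1)
Step 8: +0 fires, +1 burnt (F count now 0)
Fire out after step 8
Initially T: 24, now '.': 28
Total burnt (originally-T cells now '.'): 22

Answer: 22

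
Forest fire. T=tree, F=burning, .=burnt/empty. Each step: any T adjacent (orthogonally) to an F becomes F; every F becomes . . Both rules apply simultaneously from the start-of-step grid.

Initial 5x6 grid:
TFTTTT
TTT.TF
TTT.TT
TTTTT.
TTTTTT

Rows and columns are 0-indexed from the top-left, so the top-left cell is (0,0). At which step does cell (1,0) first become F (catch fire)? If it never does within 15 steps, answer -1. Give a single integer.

Step 1: cell (1,0)='T' (+6 fires, +2 burnt)
Step 2: cell (1,0)='F' (+6 fires, +6 burnt)
  -> target ignites at step 2
Step 3: cell (1,0)='.' (+4 fires, +6 burnt)
Step 4: cell (1,0)='.' (+5 fires, +4 burnt)
Step 5: cell (1,0)='.' (+4 fires, +5 burnt)
Step 6: cell (1,0)='.' (+0 fires, +4 burnt)
  fire out at step 6

2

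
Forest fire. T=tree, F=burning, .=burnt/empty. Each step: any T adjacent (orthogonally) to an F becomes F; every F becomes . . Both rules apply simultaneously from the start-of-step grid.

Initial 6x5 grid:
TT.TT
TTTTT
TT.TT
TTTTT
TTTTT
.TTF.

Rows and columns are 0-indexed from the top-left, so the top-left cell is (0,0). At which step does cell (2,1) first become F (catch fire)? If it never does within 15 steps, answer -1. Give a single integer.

Step 1: cell (2,1)='T' (+2 fires, +1 burnt)
Step 2: cell (2,1)='T' (+4 fires, +2 burnt)
Step 3: cell (2,1)='T' (+4 fires, +4 burnt)
Step 4: cell (2,1)='T' (+4 fires, +4 burnt)
Step 5: cell (2,1)='F' (+5 fires, +4 burnt)
  -> target ignites at step 5
Step 6: cell (2,1)='.' (+3 fires, +5 burnt)
Step 7: cell (2,1)='.' (+2 fires, +3 burnt)
Step 8: cell (2,1)='.' (+1 fires, +2 burnt)
Step 9: cell (2,1)='.' (+0 fires, +1 burnt)
  fire out at step 9

5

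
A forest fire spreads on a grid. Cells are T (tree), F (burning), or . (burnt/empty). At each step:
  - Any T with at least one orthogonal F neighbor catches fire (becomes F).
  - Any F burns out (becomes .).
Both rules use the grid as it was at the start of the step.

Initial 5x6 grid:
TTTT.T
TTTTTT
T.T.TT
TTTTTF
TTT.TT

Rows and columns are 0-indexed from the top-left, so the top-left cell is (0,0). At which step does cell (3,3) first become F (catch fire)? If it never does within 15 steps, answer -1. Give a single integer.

Step 1: cell (3,3)='T' (+3 fires, +1 burnt)
Step 2: cell (3,3)='F' (+4 fires, +3 burnt)
  -> target ignites at step 2
Step 3: cell (3,3)='.' (+3 fires, +4 burnt)
Step 4: cell (3,3)='.' (+4 fires, +3 burnt)
Step 5: cell (3,3)='.' (+4 fires, +4 burnt)
Step 6: cell (3,3)='.' (+4 fires, +4 burnt)
Step 7: cell (3,3)='.' (+2 fires, +4 burnt)
Step 8: cell (3,3)='.' (+1 fires, +2 burnt)
Step 9: cell (3,3)='.' (+0 fires, +1 burnt)
  fire out at step 9

2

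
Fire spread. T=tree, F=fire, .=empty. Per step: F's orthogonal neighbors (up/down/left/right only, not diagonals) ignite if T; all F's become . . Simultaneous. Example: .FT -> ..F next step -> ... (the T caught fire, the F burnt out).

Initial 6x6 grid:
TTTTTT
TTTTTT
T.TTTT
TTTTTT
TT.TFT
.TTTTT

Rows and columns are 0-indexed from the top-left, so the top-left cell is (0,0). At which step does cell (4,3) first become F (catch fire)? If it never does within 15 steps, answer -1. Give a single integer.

Step 1: cell (4,3)='F' (+4 fires, +1 burnt)
  -> target ignites at step 1
Step 2: cell (4,3)='.' (+5 fires, +4 burnt)
Step 3: cell (4,3)='.' (+5 fires, +5 burnt)
Step 4: cell (4,3)='.' (+6 fires, +5 burnt)
Step 5: cell (4,3)='.' (+5 fires, +6 burnt)
Step 6: cell (4,3)='.' (+4 fires, +5 burnt)
Step 7: cell (4,3)='.' (+2 fires, +4 burnt)
Step 8: cell (4,3)='.' (+1 fires, +2 burnt)
Step 9: cell (4,3)='.' (+0 fires, +1 burnt)
  fire out at step 9

1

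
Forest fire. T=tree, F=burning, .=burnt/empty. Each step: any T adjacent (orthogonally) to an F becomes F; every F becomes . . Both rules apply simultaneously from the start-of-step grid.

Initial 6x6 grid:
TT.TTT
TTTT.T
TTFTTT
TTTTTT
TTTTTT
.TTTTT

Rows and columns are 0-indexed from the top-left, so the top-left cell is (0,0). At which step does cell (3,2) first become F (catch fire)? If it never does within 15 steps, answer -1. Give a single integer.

Step 1: cell (3,2)='F' (+4 fires, +1 burnt)
  -> target ignites at step 1
Step 2: cell (3,2)='.' (+7 fires, +4 burnt)
Step 3: cell (3,2)='.' (+9 fires, +7 burnt)
Step 4: cell (3,2)='.' (+8 fires, +9 burnt)
Step 5: cell (3,2)='.' (+3 fires, +8 burnt)
Step 6: cell (3,2)='.' (+1 fires, +3 burnt)
Step 7: cell (3,2)='.' (+0 fires, +1 burnt)
  fire out at step 7

1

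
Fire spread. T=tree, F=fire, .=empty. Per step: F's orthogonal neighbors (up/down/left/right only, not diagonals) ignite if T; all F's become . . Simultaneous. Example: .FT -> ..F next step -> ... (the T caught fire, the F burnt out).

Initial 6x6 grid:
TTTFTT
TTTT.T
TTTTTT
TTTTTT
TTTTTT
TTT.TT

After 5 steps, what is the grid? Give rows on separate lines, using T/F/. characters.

Step 1: 3 trees catch fire, 1 burn out
  TTF.FT
  TTTF.T
  TTTTTT
  TTTTTT
  TTTTTT
  TTT.TT
Step 2: 4 trees catch fire, 3 burn out
  TF...F
  TTF..T
  TTTFTT
  TTTTTT
  TTTTTT
  TTT.TT
Step 3: 6 trees catch fire, 4 burn out
  F.....
  TF...F
  TTF.FT
  TTTFTT
  TTTTTT
  TTT.TT
Step 4: 6 trees catch fire, 6 burn out
  ......
  F.....
  TF...F
  TTF.FT
  TTTFTT
  TTT.TT
Step 5: 5 trees catch fire, 6 burn out
  ......
  ......
  F.....
  TF...F
  TTF.FT
  TTT.TT

......
......
F.....
TF...F
TTF.FT
TTT.TT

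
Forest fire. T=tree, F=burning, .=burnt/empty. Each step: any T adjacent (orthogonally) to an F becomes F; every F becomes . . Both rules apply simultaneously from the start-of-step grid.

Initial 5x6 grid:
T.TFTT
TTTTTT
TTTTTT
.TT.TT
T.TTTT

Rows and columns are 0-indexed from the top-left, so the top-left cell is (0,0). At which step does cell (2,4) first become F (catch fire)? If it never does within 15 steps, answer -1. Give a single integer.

Step 1: cell (2,4)='T' (+3 fires, +1 burnt)
Step 2: cell (2,4)='T' (+4 fires, +3 burnt)
Step 3: cell (2,4)='F' (+4 fires, +4 burnt)
  -> target ignites at step 3
Step 4: cell (2,4)='.' (+5 fires, +4 burnt)
Step 5: cell (2,4)='.' (+6 fires, +5 burnt)
Step 6: cell (2,4)='.' (+2 fires, +6 burnt)
Step 7: cell (2,4)='.' (+0 fires, +2 burnt)
  fire out at step 7

3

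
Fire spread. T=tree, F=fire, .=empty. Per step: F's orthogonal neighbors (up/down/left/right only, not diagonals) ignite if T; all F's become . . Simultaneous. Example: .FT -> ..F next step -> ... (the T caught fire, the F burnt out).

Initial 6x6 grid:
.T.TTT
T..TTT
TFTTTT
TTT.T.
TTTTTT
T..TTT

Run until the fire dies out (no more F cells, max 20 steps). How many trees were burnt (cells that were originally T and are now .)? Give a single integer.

Answer: 26

Derivation:
Step 1: +3 fires, +1 burnt (F count now 3)
Step 2: +5 fires, +3 burnt (F count now 5)
Step 3: +4 fires, +5 burnt (F count now 4)
Step 4: +6 fires, +4 burnt (F count now 6)
Step 5: +4 fires, +6 burnt (F count now 4)
Step 6: +3 fires, +4 burnt (F count now 3)
Step 7: +1 fires, +3 burnt (F count now 1)
Step 8: +0 fires, +1 burnt (F count now 0)
Fire out after step 8
Initially T: 27, now '.': 35
Total burnt (originally-T cells now '.'): 26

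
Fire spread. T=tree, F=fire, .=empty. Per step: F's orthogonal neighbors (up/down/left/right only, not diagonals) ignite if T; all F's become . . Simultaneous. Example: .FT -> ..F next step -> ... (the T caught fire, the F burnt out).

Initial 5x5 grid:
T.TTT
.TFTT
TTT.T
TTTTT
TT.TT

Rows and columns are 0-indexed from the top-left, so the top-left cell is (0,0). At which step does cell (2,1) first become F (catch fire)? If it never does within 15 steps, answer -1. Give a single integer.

Step 1: cell (2,1)='T' (+4 fires, +1 burnt)
Step 2: cell (2,1)='F' (+4 fires, +4 burnt)
  -> target ignites at step 2
Step 3: cell (2,1)='.' (+5 fires, +4 burnt)
Step 4: cell (2,1)='.' (+4 fires, +5 burnt)
Step 5: cell (2,1)='.' (+2 fires, +4 burnt)
Step 6: cell (2,1)='.' (+0 fires, +2 burnt)
  fire out at step 6

2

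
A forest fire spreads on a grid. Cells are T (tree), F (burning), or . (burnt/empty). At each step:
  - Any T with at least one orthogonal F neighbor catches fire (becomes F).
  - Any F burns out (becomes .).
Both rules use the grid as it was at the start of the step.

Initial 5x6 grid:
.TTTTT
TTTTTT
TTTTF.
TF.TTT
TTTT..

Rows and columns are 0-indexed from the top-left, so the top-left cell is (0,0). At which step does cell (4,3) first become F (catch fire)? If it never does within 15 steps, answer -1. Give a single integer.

Step 1: cell (4,3)='T' (+6 fires, +2 burnt)
Step 2: cell (4,3)='T' (+10 fires, +6 burnt)
Step 3: cell (4,3)='F' (+6 fires, +10 burnt)
  -> target ignites at step 3
Step 4: cell (4,3)='.' (+1 fires, +6 burnt)
Step 5: cell (4,3)='.' (+0 fires, +1 burnt)
  fire out at step 5

3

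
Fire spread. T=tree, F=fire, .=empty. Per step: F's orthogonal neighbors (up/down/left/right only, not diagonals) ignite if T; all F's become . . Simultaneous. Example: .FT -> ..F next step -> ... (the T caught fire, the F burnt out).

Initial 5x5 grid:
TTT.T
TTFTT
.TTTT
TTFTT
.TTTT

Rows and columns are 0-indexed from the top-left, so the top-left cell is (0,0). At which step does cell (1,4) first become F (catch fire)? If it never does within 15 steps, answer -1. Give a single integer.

Step 1: cell (1,4)='T' (+7 fires, +2 burnt)
Step 2: cell (1,4)='F' (+9 fires, +7 burnt)
  -> target ignites at step 2
Step 3: cell (1,4)='.' (+4 fires, +9 burnt)
Step 4: cell (1,4)='.' (+0 fires, +4 burnt)
  fire out at step 4

2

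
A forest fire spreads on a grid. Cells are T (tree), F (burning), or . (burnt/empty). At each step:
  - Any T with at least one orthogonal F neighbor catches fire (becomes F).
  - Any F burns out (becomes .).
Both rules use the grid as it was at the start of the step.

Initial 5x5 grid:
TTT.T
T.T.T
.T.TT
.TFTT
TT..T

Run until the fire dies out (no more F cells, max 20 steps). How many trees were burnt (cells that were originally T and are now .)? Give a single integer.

Answer: 11

Derivation:
Step 1: +2 fires, +1 burnt (F count now 2)
Step 2: +4 fires, +2 burnt (F count now 4)
Step 3: +3 fires, +4 burnt (F count now 3)
Step 4: +1 fires, +3 burnt (F count now 1)
Step 5: +1 fires, +1 burnt (F count now 1)
Step 6: +0 fires, +1 burnt (F count now 0)
Fire out after step 6
Initially T: 16, now '.': 20
Total burnt (originally-T cells now '.'): 11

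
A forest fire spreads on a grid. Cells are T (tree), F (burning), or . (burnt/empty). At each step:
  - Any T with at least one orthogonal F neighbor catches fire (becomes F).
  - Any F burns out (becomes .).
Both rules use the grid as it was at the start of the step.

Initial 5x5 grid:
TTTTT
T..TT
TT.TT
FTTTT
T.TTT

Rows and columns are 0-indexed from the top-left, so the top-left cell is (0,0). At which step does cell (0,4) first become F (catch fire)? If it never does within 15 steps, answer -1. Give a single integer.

Step 1: cell (0,4)='T' (+3 fires, +1 burnt)
Step 2: cell (0,4)='T' (+3 fires, +3 burnt)
Step 3: cell (0,4)='T' (+3 fires, +3 burnt)
Step 4: cell (0,4)='T' (+4 fires, +3 burnt)
Step 5: cell (0,4)='T' (+4 fires, +4 burnt)
Step 6: cell (0,4)='T' (+2 fires, +4 burnt)
Step 7: cell (0,4)='F' (+1 fires, +2 burnt)
  -> target ignites at step 7
Step 8: cell (0,4)='.' (+0 fires, +1 burnt)
  fire out at step 8

7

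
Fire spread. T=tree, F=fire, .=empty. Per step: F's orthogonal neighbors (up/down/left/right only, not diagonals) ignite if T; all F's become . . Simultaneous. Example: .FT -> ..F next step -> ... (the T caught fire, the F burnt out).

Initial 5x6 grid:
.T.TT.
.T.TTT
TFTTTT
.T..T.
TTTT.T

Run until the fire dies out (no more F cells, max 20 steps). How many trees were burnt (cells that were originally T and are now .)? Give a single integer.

Step 1: +4 fires, +1 burnt (F count now 4)
Step 2: +3 fires, +4 burnt (F count now 3)
Step 3: +4 fires, +3 burnt (F count now 4)
Step 4: +5 fires, +4 burnt (F count now 5)
Step 5: +2 fires, +5 burnt (F count now 2)
Step 6: +0 fires, +2 burnt (F count now 0)
Fire out after step 6
Initially T: 19, now '.': 29
Total burnt (originally-T cells now '.'): 18

Answer: 18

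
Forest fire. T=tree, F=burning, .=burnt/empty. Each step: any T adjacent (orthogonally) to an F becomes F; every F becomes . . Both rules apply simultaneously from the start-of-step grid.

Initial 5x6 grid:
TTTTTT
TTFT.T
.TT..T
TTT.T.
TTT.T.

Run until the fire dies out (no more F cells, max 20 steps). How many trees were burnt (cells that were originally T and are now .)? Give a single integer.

Step 1: +4 fires, +1 burnt (F count now 4)
Step 2: +5 fires, +4 burnt (F count now 5)
Step 3: +4 fires, +5 burnt (F count now 4)
Step 4: +3 fires, +4 burnt (F count now 3)
Step 5: +2 fires, +3 burnt (F count now 2)
Step 6: +1 fires, +2 burnt (F count now 1)
Step 7: +0 fires, +1 burnt (F count now 0)
Fire out after step 7
Initially T: 21, now '.': 28
Total burnt (originally-T cells now '.'): 19

Answer: 19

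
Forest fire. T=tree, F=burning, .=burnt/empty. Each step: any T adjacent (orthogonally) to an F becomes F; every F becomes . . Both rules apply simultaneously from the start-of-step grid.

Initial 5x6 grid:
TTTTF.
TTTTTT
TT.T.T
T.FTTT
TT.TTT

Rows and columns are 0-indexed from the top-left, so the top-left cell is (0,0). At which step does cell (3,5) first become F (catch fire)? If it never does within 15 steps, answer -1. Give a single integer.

Step 1: cell (3,5)='T' (+3 fires, +2 burnt)
Step 2: cell (3,5)='T' (+6 fires, +3 burnt)
Step 3: cell (3,5)='F' (+5 fires, +6 burnt)
  -> target ignites at step 3
Step 4: cell (3,5)='.' (+3 fires, +5 burnt)
Step 5: cell (3,5)='.' (+2 fires, +3 burnt)
Step 6: cell (3,5)='.' (+1 fires, +2 burnt)
Step 7: cell (3,5)='.' (+1 fires, +1 burnt)
Step 8: cell (3,5)='.' (+1 fires, +1 burnt)
Step 9: cell (3,5)='.' (+1 fires, +1 burnt)
Step 10: cell (3,5)='.' (+0 fires, +1 burnt)
  fire out at step 10

3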